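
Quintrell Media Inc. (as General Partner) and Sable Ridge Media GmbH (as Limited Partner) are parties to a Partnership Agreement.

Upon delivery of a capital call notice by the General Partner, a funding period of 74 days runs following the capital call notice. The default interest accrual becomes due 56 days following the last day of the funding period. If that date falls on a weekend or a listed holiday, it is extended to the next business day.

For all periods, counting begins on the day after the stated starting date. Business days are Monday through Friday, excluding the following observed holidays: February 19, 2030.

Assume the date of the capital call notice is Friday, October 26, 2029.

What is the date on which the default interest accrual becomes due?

Adding 74 calendar days to October 26, 2029 gives January 8, 2030, which is the last day of the funding period.
The date on which the default interest accrual becomes due: 56 calendar days after January 8, 2030 is March 5, 2030. March 5, 2030 is a Tuesday and is not a listed holiday, so no roll-forward applies.

March 5, 2030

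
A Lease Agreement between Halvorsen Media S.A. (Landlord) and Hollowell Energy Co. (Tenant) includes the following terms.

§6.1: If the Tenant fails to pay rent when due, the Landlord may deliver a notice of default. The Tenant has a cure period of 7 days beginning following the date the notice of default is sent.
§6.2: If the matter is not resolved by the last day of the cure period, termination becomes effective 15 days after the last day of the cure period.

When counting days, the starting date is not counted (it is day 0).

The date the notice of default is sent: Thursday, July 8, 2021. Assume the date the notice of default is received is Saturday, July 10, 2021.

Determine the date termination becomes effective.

July 30, 2021

Adding 7 calendar days to July 8, 2021 gives July 15, 2021, which is the last day of the cure period.
The date termination becomes effective: 15 calendar days after July 15, 2021 is July 30, 2021.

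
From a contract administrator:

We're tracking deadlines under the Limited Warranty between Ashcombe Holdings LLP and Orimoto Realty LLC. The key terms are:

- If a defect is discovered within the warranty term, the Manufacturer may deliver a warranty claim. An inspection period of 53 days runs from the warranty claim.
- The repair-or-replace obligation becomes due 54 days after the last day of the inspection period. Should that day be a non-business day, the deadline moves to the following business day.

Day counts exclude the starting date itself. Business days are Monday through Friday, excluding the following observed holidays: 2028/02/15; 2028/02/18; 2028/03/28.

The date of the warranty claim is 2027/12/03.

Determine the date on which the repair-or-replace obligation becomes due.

The last day of the inspection period: 53 calendar days after 2027/12/03 is 2028/01/25.
The date on which the repair-or-replace obligation becomes due: 54 calendar days after 2028/01/25 is 2028/03/19. That falls on a Sunday, so it rolls to the next business day, Monday, 2028/03/20.

2028/03/20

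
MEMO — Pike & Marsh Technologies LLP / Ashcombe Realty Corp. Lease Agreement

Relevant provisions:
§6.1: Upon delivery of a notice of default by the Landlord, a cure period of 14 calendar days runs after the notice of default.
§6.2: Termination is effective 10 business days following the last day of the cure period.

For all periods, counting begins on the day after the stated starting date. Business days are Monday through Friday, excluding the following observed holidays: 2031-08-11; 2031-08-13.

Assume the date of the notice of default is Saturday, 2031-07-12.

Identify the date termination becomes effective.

2031-08-08

The last day of the cure period: 2031-07-12 + 14 days = 2031-07-26.
The date termination becomes effective: 10 business days after Saturday, 2031-07-26, skipping weekends — Jul 28, Jul 29, Jul 30, Jul 31, Aug 1, Aug 4, Aug 5, Aug 6, Aug 7, Aug 8 — lands on Friday, 2031-08-08.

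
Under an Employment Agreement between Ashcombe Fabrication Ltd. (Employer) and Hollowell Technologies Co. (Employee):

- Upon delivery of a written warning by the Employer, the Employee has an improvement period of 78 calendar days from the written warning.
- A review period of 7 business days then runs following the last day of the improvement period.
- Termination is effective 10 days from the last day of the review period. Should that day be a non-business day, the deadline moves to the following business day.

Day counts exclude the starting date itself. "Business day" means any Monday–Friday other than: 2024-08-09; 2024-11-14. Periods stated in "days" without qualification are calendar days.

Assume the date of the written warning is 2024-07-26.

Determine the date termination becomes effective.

Adding 78 calendar days to 2024-07-26 gives 2024-10-12, which is the last day of the improvement period.
The last day of the review period: 7 business days after Saturday, 2024-10-12, skipping weekends — Oct 14, Oct 15, Oct 16, Oct 17, Oct 18, Oct 21, Oct 22 — lands on Tuesday, 2024-10-22.
The date termination becomes effective: 2024-10-22 + 10 days = 2024-11-01. 2024-11-01 is a Friday and is not a listed holiday, so no roll-forward applies.

2024-11-01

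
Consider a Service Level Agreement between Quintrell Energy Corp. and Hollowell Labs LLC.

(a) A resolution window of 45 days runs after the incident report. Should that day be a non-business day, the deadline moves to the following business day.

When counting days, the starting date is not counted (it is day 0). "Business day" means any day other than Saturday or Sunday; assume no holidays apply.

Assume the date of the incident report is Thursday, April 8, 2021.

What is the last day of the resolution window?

May 24, 2021

The last day of the resolution window: April 8, 2021 + 45 days = May 23, 2021. That falls on a Sunday, so it rolls to the next business day, Monday, May 24, 2021.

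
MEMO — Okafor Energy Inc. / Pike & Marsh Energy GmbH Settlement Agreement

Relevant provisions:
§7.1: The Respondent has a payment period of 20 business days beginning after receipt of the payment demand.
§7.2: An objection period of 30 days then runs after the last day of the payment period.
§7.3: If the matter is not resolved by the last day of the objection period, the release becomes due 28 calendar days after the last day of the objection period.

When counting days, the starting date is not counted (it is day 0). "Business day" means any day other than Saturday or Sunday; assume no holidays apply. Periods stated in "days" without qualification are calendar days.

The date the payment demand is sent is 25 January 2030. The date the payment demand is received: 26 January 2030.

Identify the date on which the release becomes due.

The last day of the payment period: 20 business days after Saturday, 26 January 2030, skipping weekends — Jan 28, Jan 29, Jan 30, Jan 31, …, Feb 20, Feb 21, Feb 22 — lands on Friday, 22 February 2030.
The last day of the objection period: 22 February 2030 + 30 days = 24 March 2030.
Adding 28 calendar days to 24 March 2030 gives 21 April 2030, which is the date on which the release becomes due.

21 April 2030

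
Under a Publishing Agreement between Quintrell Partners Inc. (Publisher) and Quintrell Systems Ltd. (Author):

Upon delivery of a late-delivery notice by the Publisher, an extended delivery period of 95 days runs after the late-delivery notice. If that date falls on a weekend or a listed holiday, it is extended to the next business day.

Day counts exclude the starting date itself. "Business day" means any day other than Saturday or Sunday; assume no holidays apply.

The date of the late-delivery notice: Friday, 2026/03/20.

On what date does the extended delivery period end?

Adding 95 calendar days to 2026/03/20 gives 2026/06/23, which is the last day of the extended delivery period. 2026/06/23 is a Tuesday, so no roll-forward applies.

2026/06/23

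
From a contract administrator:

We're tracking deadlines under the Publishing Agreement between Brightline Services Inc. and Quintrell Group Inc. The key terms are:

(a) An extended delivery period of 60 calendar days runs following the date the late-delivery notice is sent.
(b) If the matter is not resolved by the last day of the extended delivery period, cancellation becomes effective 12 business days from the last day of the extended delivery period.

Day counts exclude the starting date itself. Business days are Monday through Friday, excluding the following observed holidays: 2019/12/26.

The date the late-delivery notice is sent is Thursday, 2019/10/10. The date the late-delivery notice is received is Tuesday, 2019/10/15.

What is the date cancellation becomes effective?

Adding 60 calendar days to 2019/10/10 gives 2019/12/09, which is the last day of the extended delivery period.
The date cancellation becomes effective: counting 12 business days from Monday, 2019/12/09 (Dec 10, Dec 11, Dec 12, Dec 13, …, Dec 23, Dec 24, Dec 25, skipping weekends) reaches Wednesday, 2019/12/25.

2019/12/25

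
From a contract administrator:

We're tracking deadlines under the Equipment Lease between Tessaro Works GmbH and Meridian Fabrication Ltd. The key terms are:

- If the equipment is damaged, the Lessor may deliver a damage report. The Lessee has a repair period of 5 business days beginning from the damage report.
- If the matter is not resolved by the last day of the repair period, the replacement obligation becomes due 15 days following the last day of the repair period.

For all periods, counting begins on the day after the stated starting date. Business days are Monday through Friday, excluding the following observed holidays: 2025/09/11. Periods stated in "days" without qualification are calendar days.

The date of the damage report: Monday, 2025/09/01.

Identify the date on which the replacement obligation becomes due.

2025/09/23

The last day of the repair period: counting 5 business days from Monday, 2025/09/01 (Sep 2, Sep 3, Sep 4, Sep 5, Sep 8, skipping weekends) reaches Monday, 2025/09/08.
The date on which the replacement obligation becomes due: 15 calendar days after 2025/09/08 is 2025/09/23.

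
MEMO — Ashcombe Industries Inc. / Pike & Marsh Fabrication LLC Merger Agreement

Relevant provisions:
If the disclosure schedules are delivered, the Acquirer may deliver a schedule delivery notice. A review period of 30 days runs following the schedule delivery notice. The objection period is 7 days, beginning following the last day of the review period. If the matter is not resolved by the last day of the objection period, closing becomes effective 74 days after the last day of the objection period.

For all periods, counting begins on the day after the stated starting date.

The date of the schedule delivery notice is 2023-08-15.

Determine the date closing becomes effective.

2023-12-04

The last day of the review period: 30 calendar days after 2023-08-15 is 2023-09-14.
The last day of the objection period: 2023-09-14 + 7 days = 2023-09-21.
The date closing becomes effective: 74 calendar days after 2023-09-21 is 2023-12-04.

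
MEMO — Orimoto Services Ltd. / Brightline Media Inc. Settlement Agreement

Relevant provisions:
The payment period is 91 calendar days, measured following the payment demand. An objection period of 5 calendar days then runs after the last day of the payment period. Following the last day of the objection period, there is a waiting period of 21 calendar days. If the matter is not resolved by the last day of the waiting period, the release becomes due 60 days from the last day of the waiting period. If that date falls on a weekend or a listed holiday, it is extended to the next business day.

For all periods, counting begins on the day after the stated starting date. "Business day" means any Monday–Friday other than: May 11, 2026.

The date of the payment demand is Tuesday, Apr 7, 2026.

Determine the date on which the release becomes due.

The last day of the payment period: Apr 7, 2026 + 91 days = Jul 7, 2026.
Adding 5 calendar days to Jul 7, 2026 gives Jul 12, 2026, which is the last day of the objection period.
Adding 21 calendar days to Jul 12, 2026 gives Aug 2, 2026, which is the last day of the waiting period.
The date on which the release becomes due: Aug 2, 2026 + 60 days = Oct 1, 2026. Oct 1, 2026 is a Thursday and is not a listed holiday, so no roll-forward applies.

Oct 1, 2026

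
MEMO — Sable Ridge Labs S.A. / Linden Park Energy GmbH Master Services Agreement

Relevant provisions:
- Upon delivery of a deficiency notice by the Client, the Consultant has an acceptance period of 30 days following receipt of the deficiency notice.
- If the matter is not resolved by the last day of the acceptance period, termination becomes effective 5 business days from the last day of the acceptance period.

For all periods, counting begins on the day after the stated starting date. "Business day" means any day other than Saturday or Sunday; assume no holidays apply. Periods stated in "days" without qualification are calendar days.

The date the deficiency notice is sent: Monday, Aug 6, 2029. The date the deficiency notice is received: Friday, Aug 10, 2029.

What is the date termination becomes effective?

The last day of the acceptance period: Aug 10, 2029 + 30 days = Sep 9, 2029.
The date termination becomes effective: counting 5 business days from Sunday, Sep 9, 2029 (Sep 10, Sep 11, Sep 12, Sep 13, Sep 14, skipping weekends) reaches Friday, Sep 14, 2029.

Sep 14, 2029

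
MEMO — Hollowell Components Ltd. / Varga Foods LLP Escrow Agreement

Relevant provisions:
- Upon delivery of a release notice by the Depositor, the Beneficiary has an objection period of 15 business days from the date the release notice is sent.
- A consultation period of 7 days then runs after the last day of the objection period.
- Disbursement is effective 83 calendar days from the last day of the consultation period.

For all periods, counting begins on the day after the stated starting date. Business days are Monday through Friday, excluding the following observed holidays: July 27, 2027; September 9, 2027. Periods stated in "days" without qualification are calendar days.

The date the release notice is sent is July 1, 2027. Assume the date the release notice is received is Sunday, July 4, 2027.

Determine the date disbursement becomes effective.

From Thursday, July 1, 2027, 15 business days (Jul 2, Jul 5, Jul 6, Jul 7, …, Jul 20, Jul 21, Jul 22, skipping weekends) brings us to Thursday, July 22, 2027, which is the last day of the objection period.
The last day of the consultation period: July 22, 2027 + 7 days = July 29, 2027.
The date disbursement becomes effective: 83 calendar days after July 29, 2027 is October 20, 2027.

October 20, 2027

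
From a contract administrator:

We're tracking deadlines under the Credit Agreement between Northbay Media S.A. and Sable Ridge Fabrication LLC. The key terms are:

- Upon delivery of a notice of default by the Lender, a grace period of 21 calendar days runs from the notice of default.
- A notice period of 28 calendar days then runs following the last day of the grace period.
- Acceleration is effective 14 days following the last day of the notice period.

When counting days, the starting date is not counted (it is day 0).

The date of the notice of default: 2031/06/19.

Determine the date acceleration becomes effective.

2031/08/21

The last day of the grace period: 2031/06/19 + 21 days = 2031/07/10.
Adding 28 calendar days to 2031/07/10 gives 2031/08/07, which is the last day of the notice period.
Adding 14 calendar days to 2031/08/07 gives 2031/08/21, which is the date acceleration becomes effective.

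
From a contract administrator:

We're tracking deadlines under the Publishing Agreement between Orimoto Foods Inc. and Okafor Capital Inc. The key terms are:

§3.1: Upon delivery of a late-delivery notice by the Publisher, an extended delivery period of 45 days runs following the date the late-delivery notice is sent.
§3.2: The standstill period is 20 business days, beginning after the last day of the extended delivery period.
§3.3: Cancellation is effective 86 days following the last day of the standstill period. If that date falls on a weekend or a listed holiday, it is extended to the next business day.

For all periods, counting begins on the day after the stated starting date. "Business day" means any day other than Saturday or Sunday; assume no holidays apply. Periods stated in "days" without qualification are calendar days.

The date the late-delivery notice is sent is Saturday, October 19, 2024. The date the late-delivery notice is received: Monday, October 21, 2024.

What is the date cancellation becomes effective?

The last day of the extended delivery period: October 19, 2024 + 45 days = December 3, 2024.
From Tuesday, December 3, 2024, 20 business days (Dec 4, Dec 5, Dec 6, Dec 9, …, Dec 27, Dec 30, Dec 31, skipping weekends) brings us to Tuesday, December 31, 2024, which is the last day of the standstill period.
The date cancellation becomes effective: December 31, 2024 + 86 days = March 27, 2025. March 27, 2025 is a Thursday, so no roll-forward applies.

March 27, 2025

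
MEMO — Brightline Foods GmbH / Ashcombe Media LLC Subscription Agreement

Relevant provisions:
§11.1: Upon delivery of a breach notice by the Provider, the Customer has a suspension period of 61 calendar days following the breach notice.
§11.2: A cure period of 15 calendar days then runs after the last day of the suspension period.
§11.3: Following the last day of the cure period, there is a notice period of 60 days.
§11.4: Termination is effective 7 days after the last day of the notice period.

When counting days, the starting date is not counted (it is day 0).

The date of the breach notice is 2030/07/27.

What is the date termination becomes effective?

2030/12/17

Adding 61 calendar days to 2030/07/27 gives 2030/09/26, which is the last day of the suspension period.
Adding 15 calendar days to 2030/09/26 gives 2030/10/11, which is the last day of the cure period.
Adding 60 calendar days to 2030/10/11 gives 2030/12/10, which is the last day of the notice period.
The date termination becomes effective: 7 calendar days after 2030/12/10 is 2030/12/17.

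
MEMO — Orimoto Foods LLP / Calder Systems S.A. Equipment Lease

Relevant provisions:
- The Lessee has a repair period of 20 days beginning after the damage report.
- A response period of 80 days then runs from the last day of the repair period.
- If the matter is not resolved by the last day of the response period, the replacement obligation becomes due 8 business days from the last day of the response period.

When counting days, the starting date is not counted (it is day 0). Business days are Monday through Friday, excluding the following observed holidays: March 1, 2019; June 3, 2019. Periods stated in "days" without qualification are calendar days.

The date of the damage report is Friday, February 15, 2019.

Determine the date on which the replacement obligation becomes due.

The last day of the repair period: February 15, 2019 + 20 days = March 7, 2019.
The last day of the response period: March 7, 2019 + 80 days = May 26, 2019.
The date on which the replacement obligation becomes due: counting 8 business days from Sunday, May 26, 2019 (May 27, May 28, May 29, May 30, May 31, Jun 4, Jun 5, Jun 6, skipping weekends and the listed holiday on Jun 3) reaches Thursday, June 6, 2019.

June 6, 2019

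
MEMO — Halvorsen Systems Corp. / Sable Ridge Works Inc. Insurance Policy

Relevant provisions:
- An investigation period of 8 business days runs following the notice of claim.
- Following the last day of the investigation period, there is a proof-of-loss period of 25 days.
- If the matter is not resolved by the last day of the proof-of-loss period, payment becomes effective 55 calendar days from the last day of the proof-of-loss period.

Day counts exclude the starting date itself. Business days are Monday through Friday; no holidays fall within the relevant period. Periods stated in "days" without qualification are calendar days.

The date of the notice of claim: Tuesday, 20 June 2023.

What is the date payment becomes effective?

From Tuesday, 20 June 2023, 8 business days (Jun 21, Jun 22, Jun 23, Jun 26, Jun 27, Jun 28, Jun 29, Jun 30, skipping weekends) brings us to Friday, 30 June 2023, which is the last day of the investigation period.
Adding 25 calendar days to 30 June 2023 gives 25 July 2023, which is the last day of the proof-of-loss period.
The date payment becomes effective: 25 July 2023 + 55 days = 18 September 2023.

18 September 2023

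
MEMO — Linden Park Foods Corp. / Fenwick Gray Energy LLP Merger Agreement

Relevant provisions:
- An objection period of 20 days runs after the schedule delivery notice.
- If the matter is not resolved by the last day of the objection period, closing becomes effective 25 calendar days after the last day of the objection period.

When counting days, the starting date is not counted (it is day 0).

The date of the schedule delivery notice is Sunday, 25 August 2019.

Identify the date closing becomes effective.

Adding 20 calendar days to 25 August 2019 gives 14 September 2019, which is the last day of the objection period.
Adding 25 calendar days to 14 September 2019 gives 9 October 2019, which is the date closing becomes effective.

9 October 2019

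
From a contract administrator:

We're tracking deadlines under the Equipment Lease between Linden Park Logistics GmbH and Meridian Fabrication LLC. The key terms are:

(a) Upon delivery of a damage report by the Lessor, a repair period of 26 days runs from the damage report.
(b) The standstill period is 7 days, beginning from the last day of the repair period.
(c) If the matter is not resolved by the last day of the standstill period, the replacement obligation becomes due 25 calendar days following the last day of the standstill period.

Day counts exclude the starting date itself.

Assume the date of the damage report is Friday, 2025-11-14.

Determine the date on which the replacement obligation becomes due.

The last day of the repair period: 2025-11-14 + 26 days = 2025-12-10.
The last day of the standstill period: 7 calendar days after 2025-12-10 is 2025-12-17.
The date on which the replacement obligation becomes due: 25 calendar days after 2025-12-17 is 2026-01-11.

2026-01-11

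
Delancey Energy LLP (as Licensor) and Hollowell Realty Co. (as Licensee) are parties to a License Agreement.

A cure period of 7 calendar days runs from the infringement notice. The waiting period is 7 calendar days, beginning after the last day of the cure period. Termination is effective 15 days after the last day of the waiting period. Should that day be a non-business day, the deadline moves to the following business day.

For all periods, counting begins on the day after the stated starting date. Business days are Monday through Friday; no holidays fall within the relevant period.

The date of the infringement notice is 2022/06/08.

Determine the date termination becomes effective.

2022/07/07

The last day of the cure period: 2022/06/08 + 7 days = 2022/06/15.
The last day of the waiting period: 7 calendar days after 2022/06/15 is 2022/06/22.
Adding 15 calendar days to 2022/06/22 gives 2022/07/07, which is the date termination becomes effective. 2022/07/07 is a Thursday, so no roll-forward applies.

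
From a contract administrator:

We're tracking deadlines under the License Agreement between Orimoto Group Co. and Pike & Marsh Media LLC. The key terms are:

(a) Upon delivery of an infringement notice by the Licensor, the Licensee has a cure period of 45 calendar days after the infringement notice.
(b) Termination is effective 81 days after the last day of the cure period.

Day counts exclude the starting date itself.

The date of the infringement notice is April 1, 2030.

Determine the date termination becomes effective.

The last day of the cure period: April 1, 2030 + 45 days = May 16, 2030.
The date termination becomes effective: 81 calendar days after May 16, 2030 is August 5, 2030.

August 5, 2030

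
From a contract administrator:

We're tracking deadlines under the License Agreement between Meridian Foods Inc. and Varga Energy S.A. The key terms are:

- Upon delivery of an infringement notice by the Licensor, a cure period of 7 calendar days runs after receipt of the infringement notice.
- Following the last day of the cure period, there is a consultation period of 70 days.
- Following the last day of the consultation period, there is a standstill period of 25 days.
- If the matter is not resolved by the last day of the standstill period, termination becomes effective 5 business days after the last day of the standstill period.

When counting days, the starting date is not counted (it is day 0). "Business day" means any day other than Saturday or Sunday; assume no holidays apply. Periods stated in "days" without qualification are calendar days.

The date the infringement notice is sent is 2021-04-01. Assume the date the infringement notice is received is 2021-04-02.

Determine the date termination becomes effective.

2021-07-20

The last day of the cure period: 7 calendar days after 2021-04-02 is 2021-04-09.
The last day of the consultation period: 70 calendar days after 2021-04-09 is 2021-06-18.
The last day of the standstill period: 2021-06-18 + 25 days = 2021-07-13.
From Tuesday, 2021-07-13, 5 business days (Jul 14, Jul 15, Jul 16, Jul 19, Jul 20, skipping weekends) brings us to Tuesday, 2021-07-20, which is the date termination becomes effective.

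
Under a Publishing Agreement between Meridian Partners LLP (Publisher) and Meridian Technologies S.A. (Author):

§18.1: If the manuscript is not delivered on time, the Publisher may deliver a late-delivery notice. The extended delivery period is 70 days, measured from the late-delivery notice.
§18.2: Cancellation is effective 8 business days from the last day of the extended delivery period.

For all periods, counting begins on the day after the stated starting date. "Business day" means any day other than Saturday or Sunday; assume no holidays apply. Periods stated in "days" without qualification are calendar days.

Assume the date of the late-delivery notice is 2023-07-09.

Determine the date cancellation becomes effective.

2023-09-27

The last day of the extended delivery period: 70 calendar days after 2023-07-09 is 2023-09-17.
From Sunday, 2023-09-17, 8 business days (Sep 18, Sep 19, Sep 20, Sep 21, Sep 22, Sep 25, Sep 26, Sep 27, skipping weekends) brings us to Wednesday, 2023-09-27, which is the date cancellation becomes effective.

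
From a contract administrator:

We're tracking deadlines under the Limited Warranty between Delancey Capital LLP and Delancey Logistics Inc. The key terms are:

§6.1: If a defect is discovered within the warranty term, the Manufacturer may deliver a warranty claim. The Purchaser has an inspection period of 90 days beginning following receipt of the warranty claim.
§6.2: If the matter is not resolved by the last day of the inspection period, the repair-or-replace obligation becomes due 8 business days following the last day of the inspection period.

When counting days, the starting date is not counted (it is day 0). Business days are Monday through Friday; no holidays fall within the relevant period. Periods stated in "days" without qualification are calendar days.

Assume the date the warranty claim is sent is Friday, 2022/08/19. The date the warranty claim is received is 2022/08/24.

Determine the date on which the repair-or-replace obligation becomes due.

2022/12/02

The last day of the inspection period: 90 calendar days after 2022/08/24 is 2022/11/22.
From Tuesday, 2022/11/22, 8 business days (Nov 23, Nov 24, Nov 25, Nov 28, Nov 29, Nov 30, Dec 1, Dec 2, skipping weekends) brings us to Friday, 2022/12/02, which is the date on which the repair-or-replace obligation becomes due.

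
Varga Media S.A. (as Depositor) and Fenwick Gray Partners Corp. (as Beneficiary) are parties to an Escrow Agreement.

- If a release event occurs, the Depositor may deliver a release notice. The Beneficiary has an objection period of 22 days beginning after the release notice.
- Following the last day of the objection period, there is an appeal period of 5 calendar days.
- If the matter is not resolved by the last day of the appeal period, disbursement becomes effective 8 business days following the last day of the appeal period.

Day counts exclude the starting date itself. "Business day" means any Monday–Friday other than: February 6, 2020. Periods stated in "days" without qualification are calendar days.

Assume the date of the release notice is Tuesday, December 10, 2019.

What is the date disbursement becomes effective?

January 16, 2020

The last day of the objection period: 22 calendar days after December 10, 2019 is January 1, 2020.
Adding 5 calendar days to January 1, 2020 gives January 6, 2020, which is the last day of the appeal period.
From Monday, January 6, 2020, 8 business days (Jan 7, Jan 8, Jan 9, Jan 10, Jan 13, Jan 14, Jan 15, Jan 16, skipping weekends) brings us to Thursday, January 16, 2020, which is the date disbursement becomes effective.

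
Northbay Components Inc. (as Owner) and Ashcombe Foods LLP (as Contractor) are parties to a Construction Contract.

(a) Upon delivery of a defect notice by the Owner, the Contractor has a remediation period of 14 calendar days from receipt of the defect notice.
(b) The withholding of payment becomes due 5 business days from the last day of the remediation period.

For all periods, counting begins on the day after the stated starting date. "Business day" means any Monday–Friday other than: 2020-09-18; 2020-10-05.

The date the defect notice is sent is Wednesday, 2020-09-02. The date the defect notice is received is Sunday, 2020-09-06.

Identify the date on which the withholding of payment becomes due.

The last day of the remediation period: 2020-09-06 + 14 days = 2020-09-20.
The date on which the withholding of payment becomes due: counting 5 business days from Sunday, 2020-09-20 (Sep 21, Sep 22, Sep 23, Sep 24, Sep 25, skipping weekends) reaches Friday, 2020-09-25.

2020-09-25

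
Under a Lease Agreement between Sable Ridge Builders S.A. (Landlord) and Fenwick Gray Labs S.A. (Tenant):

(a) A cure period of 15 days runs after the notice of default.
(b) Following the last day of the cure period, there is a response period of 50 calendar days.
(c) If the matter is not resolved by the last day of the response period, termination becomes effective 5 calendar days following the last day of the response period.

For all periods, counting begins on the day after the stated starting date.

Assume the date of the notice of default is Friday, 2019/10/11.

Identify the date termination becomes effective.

Adding 15 calendar days to 2019/10/11 gives 2019/10/26, which is the last day of the cure period.
The last day of the response period: 2019/10/26 + 50 days = 2019/12/15.
The date termination becomes effective: 2019/12/15 + 5 days = 2019/12/20.

2019/12/20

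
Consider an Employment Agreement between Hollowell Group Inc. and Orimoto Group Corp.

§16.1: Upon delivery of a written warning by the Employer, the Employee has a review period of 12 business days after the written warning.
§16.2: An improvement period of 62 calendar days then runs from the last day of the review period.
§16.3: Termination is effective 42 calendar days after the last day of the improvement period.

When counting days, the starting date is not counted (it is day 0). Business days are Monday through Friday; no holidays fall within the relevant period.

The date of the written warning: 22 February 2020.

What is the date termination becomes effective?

From Saturday, 22 February 2020, 12 business days (Feb 24, Feb 25, Feb 26, Feb 27, …, Mar 6, Mar 9, Mar 10, skipping weekends) brings us to Tuesday, 10 March 2020, which is the last day of the review period.
The last day of the improvement period: 10 March 2020 + 62 days = 11 May 2020.
The date termination becomes effective: 11 May 2020 + 42 days = 22 June 2020.

22 June 2020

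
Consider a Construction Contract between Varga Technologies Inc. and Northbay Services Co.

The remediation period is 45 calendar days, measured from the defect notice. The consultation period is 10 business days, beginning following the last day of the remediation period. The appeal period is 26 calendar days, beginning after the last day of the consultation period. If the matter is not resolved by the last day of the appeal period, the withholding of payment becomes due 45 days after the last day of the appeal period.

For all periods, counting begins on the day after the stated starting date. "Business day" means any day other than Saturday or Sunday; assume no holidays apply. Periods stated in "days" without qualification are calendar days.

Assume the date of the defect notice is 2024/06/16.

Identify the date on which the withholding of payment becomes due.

2024/10/24

The last day of the remediation period: 2024/06/16 + 45 days = 2024/07/31.
From Wednesday, 2024/07/31, 10 business days (Aug 1, Aug 2, Aug 5, Aug 6, Aug 7, Aug 8, Aug 9, Aug 12, Aug 13, Aug 14, skipping weekends) brings us to Wednesday, 2024/08/14, which is the last day of the consultation period.
The last day of the appeal period: 2024/08/14 + 26 days = 2024/09/09.
The date on which the withholding of payment becomes due: 45 calendar days after 2024/09/09 is 2024/10/24.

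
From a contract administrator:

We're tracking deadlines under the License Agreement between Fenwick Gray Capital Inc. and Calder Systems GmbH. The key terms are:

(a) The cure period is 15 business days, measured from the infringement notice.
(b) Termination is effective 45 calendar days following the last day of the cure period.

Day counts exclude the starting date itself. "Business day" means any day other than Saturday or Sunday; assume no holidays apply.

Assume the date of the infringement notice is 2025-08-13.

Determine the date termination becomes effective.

The last day of the cure period: 15 business days after Wednesday, 2025-08-13, skipping weekends — Aug 14, Aug 15, Aug 18, Aug 19, …, Sep 1, Sep 2, Sep 3 — lands on Wednesday, 2025-09-03.
The date termination becomes effective: 2025-09-03 + 45 days = 2025-10-18.

2025-10-18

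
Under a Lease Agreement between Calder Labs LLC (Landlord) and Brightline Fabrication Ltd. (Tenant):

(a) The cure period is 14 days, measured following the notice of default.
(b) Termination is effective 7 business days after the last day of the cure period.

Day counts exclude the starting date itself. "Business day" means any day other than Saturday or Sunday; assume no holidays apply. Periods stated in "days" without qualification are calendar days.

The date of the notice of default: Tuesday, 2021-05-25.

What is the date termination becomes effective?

2021-06-17

Adding 14 calendar days to 2021-05-25 gives 2021-06-08, which is the last day of the cure period.
The date termination becomes effective: counting 7 business days from Tuesday, 2021-06-08 (Jun 9, Jun 10, Jun 11, Jun 14, Jun 15, Jun 16, Jun 17, skipping weekends) reaches Thursday, 2021-06-17.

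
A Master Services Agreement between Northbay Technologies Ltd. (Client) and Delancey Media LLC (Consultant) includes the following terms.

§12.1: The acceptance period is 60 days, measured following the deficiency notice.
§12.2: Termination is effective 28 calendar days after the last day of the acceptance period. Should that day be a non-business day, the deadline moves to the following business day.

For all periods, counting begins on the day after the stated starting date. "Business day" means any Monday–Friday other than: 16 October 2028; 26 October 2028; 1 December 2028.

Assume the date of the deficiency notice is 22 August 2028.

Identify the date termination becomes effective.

The last day of the acceptance period: 22 August 2028 + 60 days = 21 October 2028.
The date termination becomes effective: 28 calendar days after 21 October 2028 is 18 November 2028. That falls on a Saturday, so it rolls to the next business day, Monday, 20 November 2028.

20 November 2028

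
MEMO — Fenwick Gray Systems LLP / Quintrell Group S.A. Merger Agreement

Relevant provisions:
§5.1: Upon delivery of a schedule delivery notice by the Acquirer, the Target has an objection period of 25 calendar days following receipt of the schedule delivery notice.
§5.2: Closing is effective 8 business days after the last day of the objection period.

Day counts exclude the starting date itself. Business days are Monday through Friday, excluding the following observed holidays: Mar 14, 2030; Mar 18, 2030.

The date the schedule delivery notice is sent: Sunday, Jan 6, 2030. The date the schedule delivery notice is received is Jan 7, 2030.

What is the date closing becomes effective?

Adding 25 calendar days to Jan 7, 2030 gives Feb 1, 2030, which is the last day of the objection period.
The date closing becomes effective: counting 8 business days from Friday, Feb 1, 2030 (Feb 4, Feb 5, Feb 6, Feb 7, Feb 8, Feb 11, Feb 12, Feb 13, skipping weekends) reaches Wednesday, Feb 13, 2030.

Feb 13, 2030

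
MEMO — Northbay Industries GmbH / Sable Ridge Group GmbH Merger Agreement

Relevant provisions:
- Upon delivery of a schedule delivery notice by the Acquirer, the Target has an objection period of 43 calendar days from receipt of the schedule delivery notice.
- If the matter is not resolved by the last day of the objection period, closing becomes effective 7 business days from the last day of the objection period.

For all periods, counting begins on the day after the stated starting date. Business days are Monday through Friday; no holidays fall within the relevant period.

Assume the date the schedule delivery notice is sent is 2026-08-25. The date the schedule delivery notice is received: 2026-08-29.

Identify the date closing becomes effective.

2026-10-20

The last day of the objection period: 2026-08-29 + 43 days = 2026-10-11.
The date closing becomes effective: counting 7 business days from Sunday, 2026-10-11 (Oct 12, Oct 13, Oct 14, Oct 15, Oct 16, Oct 19, Oct 20, skipping weekends) reaches Tuesday, 2026-10-20.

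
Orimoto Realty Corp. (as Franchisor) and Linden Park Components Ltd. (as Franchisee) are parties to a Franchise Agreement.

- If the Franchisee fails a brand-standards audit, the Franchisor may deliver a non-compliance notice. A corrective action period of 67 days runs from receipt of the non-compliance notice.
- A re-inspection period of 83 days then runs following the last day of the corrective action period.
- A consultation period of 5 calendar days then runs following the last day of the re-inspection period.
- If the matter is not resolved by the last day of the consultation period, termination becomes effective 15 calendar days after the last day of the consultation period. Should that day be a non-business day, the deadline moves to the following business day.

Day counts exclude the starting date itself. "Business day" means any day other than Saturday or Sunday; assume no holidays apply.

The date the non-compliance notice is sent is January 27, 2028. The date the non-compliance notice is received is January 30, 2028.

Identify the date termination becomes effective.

The last day of the corrective action period: January 30, 2028 + 67 days = April 6, 2028.
The last day of the re-inspection period: 83 calendar days after April 6, 2028 is June 28, 2028.
Adding 5 calendar days to June 28, 2028 gives July 3, 2028, which is the last day of the consultation period.
The date termination becomes effective: July 3, 2028 + 15 days = July 18, 2028. July 18, 2028 is a Tuesday, so no roll-forward applies.

July 18, 2028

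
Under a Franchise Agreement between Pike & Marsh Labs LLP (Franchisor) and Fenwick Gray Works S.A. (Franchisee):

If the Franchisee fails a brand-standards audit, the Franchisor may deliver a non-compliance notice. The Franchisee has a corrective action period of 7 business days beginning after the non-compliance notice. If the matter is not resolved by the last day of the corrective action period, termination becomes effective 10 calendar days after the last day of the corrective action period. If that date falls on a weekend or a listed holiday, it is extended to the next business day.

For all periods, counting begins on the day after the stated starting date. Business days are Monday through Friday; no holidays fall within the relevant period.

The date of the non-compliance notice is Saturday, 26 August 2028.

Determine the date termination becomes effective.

15 September 2028

From Saturday, 26 August 2028, 7 business days (Aug 28, Aug 29, Aug 30, Aug 31, Sep 1, Sep 4, Sep 5, skipping weekends) brings us to Tuesday, 5 September 2028, which is the last day of the corrective action period.
The date termination becomes effective: 10 calendar days after 5 September 2028 is 15 September 2028. 15 September 2028 is a Friday, so no roll-forward applies.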